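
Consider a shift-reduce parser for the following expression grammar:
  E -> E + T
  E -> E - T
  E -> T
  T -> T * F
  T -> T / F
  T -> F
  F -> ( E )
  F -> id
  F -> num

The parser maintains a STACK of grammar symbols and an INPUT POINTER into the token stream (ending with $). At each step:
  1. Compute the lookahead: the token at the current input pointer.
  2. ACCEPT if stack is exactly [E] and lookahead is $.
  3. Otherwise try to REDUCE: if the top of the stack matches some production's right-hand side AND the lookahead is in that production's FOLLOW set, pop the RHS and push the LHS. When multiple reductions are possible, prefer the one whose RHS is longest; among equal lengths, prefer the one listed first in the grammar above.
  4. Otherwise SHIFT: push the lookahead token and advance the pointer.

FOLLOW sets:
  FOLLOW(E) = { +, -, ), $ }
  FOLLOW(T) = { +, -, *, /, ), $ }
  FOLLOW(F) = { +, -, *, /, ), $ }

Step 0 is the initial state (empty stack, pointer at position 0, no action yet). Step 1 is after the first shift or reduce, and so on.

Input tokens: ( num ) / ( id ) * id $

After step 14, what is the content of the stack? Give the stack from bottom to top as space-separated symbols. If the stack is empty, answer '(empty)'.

Step 1: shift (. Stack=[(] ptr=1 lookahead=num remaining=[num ) / ( id ) * id $]
Step 2: shift num. Stack=[( num] ptr=2 lookahead=) remaining=[) / ( id ) * id $]
Step 3: reduce F->num. Stack=[( F] ptr=2 lookahead=) remaining=[) / ( id ) * id $]
Step 4: reduce T->F. Stack=[( T] ptr=2 lookahead=) remaining=[) / ( id ) * id $]
Step 5: reduce E->T. Stack=[( E] ptr=2 lookahead=) remaining=[) / ( id ) * id $]
Step 6: shift ). Stack=[( E )] ptr=3 lookahead=/ remaining=[/ ( id ) * id $]
Step 7: reduce F->( E ). Stack=[F] ptr=3 lookahead=/ remaining=[/ ( id ) * id $]
Step 8: reduce T->F. Stack=[T] ptr=3 lookahead=/ remaining=[/ ( id ) * id $]
Step 9: shift /. Stack=[T /] ptr=4 lookahead=( remaining=[( id ) * id $]
Step 10: shift (. Stack=[T / (] ptr=5 lookahead=id remaining=[id ) * id $]
Step 11: shift id. Stack=[T / ( id] ptr=6 lookahead=) remaining=[) * id $]
Step 12: reduce F->id. Stack=[T / ( F] ptr=6 lookahead=) remaining=[) * id $]
Step 13: reduce T->F. Stack=[T / ( T] ptr=6 lookahead=) remaining=[) * id $]
Step 14: reduce E->T. Stack=[T / ( E] ptr=6 lookahead=) remaining=[) * id $]

Answer: T / ( E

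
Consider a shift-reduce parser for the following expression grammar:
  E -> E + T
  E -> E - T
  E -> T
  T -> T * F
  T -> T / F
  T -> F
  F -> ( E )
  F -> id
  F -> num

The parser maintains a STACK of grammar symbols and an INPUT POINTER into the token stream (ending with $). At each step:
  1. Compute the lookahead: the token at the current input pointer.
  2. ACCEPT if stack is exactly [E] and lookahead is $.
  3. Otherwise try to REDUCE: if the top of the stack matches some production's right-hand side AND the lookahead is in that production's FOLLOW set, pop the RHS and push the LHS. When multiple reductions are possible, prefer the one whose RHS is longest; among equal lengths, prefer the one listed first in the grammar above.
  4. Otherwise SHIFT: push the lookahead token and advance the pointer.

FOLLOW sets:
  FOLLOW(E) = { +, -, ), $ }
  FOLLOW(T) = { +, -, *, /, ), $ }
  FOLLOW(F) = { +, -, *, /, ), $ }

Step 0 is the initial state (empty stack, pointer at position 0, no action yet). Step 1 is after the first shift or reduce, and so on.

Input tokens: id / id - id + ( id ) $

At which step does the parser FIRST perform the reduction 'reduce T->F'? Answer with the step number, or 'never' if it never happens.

Answer: 3

Derivation:
Step 1: shift id. Stack=[id] ptr=1 lookahead=/ remaining=[/ id - id + ( id ) $]
Step 2: reduce F->id. Stack=[F] ptr=1 lookahead=/ remaining=[/ id - id + ( id ) $]
Step 3: reduce T->F. Stack=[T] ptr=1 lookahead=/ remaining=[/ id - id + ( id ) $]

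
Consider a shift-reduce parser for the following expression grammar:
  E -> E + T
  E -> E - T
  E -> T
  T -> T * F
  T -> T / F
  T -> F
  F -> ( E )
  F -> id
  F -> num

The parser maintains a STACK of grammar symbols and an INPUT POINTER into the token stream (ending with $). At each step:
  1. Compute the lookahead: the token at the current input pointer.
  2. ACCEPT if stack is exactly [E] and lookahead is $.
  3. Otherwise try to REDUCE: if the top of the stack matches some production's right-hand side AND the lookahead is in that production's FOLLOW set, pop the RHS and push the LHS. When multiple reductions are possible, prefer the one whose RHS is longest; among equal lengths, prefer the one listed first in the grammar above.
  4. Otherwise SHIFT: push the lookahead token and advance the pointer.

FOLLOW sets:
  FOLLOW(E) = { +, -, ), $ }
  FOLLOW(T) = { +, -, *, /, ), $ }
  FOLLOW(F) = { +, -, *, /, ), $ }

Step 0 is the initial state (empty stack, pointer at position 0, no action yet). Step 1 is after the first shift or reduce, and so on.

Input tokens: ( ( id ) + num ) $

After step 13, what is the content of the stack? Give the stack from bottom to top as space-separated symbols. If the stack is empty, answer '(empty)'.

Answer: ( E + F

Derivation:
Step 1: shift (. Stack=[(] ptr=1 lookahead=( remaining=[( id ) + num ) $]
Step 2: shift (. Stack=[( (] ptr=2 lookahead=id remaining=[id ) + num ) $]
Step 3: shift id. Stack=[( ( id] ptr=3 lookahead=) remaining=[) + num ) $]
Step 4: reduce F->id. Stack=[( ( F] ptr=3 lookahead=) remaining=[) + num ) $]
Step 5: reduce T->F. Stack=[( ( T] ptr=3 lookahead=) remaining=[) + num ) $]
Step 6: reduce E->T. Stack=[( ( E] ptr=3 lookahead=) remaining=[) + num ) $]
Step 7: shift ). Stack=[( ( E )] ptr=4 lookahead=+ remaining=[+ num ) $]
Step 8: reduce F->( E ). Stack=[( F] ptr=4 lookahead=+ remaining=[+ num ) $]
Step 9: reduce T->F. Stack=[( T] ptr=4 lookahead=+ remaining=[+ num ) $]
Step 10: reduce E->T. Stack=[( E] ptr=4 lookahead=+ remaining=[+ num ) $]
Step 11: shift +. Stack=[( E +] ptr=5 lookahead=num remaining=[num ) $]
Step 12: shift num. Stack=[( E + num] ptr=6 lookahead=) remaining=[) $]
Step 13: reduce F->num. Stack=[( E + F] ptr=6 lookahead=) remaining=[) $]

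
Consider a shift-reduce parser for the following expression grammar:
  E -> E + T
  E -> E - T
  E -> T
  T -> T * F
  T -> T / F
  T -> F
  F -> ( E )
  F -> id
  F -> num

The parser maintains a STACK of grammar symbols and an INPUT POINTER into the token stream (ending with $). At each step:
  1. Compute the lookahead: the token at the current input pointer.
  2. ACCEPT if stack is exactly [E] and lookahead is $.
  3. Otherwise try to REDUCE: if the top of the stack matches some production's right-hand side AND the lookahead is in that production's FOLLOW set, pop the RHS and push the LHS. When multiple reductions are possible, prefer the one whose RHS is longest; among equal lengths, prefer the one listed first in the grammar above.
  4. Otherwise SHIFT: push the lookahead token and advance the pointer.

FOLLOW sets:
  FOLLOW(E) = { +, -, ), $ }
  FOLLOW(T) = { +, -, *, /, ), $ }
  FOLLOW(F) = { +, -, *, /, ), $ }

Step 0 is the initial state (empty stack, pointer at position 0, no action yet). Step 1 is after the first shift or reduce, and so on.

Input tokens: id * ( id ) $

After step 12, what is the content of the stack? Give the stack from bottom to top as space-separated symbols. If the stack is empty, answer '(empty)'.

Step 1: shift id. Stack=[id] ptr=1 lookahead=* remaining=[* ( id ) $]
Step 2: reduce F->id. Stack=[F] ptr=1 lookahead=* remaining=[* ( id ) $]
Step 3: reduce T->F. Stack=[T] ptr=1 lookahead=* remaining=[* ( id ) $]
Step 4: shift *. Stack=[T *] ptr=2 lookahead=( remaining=[( id ) $]
Step 5: shift (. Stack=[T * (] ptr=3 lookahead=id remaining=[id ) $]
Step 6: shift id. Stack=[T * ( id] ptr=4 lookahead=) remaining=[) $]
Step 7: reduce F->id. Stack=[T * ( F] ptr=4 lookahead=) remaining=[) $]
Step 8: reduce T->F. Stack=[T * ( T] ptr=4 lookahead=) remaining=[) $]
Step 9: reduce E->T. Stack=[T * ( E] ptr=4 lookahead=) remaining=[) $]
Step 10: shift ). Stack=[T * ( E )] ptr=5 lookahead=$ remaining=[$]
Step 11: reduce F->( E ). Stack=[T * F] ptr=5 lookahead=$ remaining=[$]
Step 12: reduce T->T * F. Stack=[T] ptr=5 lookahead=$ remaining=[$]

Answer: T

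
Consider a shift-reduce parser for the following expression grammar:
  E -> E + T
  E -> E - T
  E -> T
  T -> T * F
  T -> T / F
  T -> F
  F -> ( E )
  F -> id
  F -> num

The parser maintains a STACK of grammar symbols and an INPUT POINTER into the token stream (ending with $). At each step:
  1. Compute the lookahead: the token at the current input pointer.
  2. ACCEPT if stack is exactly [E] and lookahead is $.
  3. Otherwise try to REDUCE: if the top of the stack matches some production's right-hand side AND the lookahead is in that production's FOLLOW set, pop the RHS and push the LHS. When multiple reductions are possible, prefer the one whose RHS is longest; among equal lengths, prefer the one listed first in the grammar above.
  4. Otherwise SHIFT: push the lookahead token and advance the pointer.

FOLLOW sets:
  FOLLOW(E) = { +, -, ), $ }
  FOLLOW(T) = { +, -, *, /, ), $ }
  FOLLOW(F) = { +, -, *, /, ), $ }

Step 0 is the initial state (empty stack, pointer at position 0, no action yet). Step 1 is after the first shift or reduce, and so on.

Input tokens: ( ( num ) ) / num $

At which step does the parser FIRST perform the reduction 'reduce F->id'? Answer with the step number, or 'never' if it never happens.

Step 1: shift (. Stack=[(] ptr=1 lookahead=( remaining=[( num ) ) / num $]
Step 2: shift (. Stack=[( (] ptr=2 lookahead=num remaining=[num ) ) / num $]
Step 3: shift num. Stack=[( ( num] ptr=3 lookahead=) remaining=[) ) / num $]
Step 4: reduce F->num. Stack=[( ( F] ptr=3 lookahead=) remaining=[) ) / num $]
Step 5: reduce T->F. Stack=[( ( T] ptr=3 lookahead=) remaining=[) ) / num $]
Step 6: reduce E->T. Stack=[( ( E] ptr=3 lookahead=) remaining=[) ) / num $]
Step 7: shift ). Stack=[( ( E )] ptr=4 lookahead=) remaining=[) / num $]
Step 8: reduce F->( E ). Stack=[( F] ptr=4 lookahead=) remaining=[) / num $]
Step 9: reduce T->F. Stack=[( T] ptr=4 lookahead=) remaining=[) / num $]
Step 10: reduce E->T. Stack=[( E] ptr=4 lookahead=) remaining=[) / num $]
Step 11: shift ). Stack=[( E )] ptr=5 lookahead=/ remaining=[/ num $]
Step 12: reduce F->( E ). Stack=[F] ptr=5 lookahead=/ remaining=[/ num $]
Step 13: reduce T->F. Stack=[T] ptr=5 lookahead=/ remaining=[/ num $]
Step 14: shift /. Stack=[T /] ptr=6 lookahead=num remaining=[num $]
Step 15: shift num. Stack=[T / num] ptr=7 lookahead=$ remaining=[$]
Step 16: reduce F->num. Stack=[T / F] ptr=7 lookahead=$ remaining=[$]
Step 17: reduce T->T / F. Stack=[T] ptr=7 lookahead=$ remaining=[$]
Step 18: reduce E->T. Stack=[E] ptr=7 lookahead=$ remaining=[$]
Step 19: accept. Stack=[E] ptr=7 lookahead=$ remaining=[$]

Answer: never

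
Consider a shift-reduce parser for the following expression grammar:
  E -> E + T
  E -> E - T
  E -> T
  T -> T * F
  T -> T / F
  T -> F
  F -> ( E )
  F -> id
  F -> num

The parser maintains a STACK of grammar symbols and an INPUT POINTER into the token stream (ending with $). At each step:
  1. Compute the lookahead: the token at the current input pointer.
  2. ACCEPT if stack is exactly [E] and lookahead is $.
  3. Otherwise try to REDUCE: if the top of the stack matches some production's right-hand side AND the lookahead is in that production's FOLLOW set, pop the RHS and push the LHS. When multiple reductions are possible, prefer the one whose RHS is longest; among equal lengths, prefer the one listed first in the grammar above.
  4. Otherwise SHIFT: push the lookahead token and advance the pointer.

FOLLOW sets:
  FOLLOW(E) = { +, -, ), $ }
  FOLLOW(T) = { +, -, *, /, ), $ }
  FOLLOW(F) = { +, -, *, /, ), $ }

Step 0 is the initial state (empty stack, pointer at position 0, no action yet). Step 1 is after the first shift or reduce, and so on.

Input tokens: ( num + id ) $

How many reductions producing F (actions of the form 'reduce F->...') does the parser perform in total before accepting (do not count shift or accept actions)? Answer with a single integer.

Answer: 3

Derivation:
Step 1: shift (. Stack=[(] ptr=1 lookahead=num remaining=[num + id ) $]
Step 2: shift num. Stack=[( num] ptr=2 lookahead=+ remaining=[+ id ) $]
Step 3: reduce F->num. Stack=[( F] ptr=2 lookahead=+ remaining=[+ id ) $]
Step 4: reduce T->F. Stack=[( T] ptr=2 lookahead=+ remaining=[+ id ) $]
Step 5: reduce E->T. Stack=[( E] ptr=2 lookahead=+ remaining=[+ id ) $]
Step 6: shift +. Stack=[( E +] ptr=3 lookahead=id remaining=[id ) $]
Step 7: shift id. Stack=[( E + id] ptr=4 lookahead=) remaining=[) $]
Step 8: reduce F->id. Stack=[( E + F] ptr=4 lookahead=) remaining=[) $]
Step 9: reduce T->F. Stack=[( E + T] ptr=4 lookahead=) remaining=[) $]
Step 10: reduce E->E + T. Stack=[( E] ptr=4 lookahead=) remaining=[) $]
Step 11: shift ). Stack=[( E )] ptr=5 lookahead=$ remaining=[$]
Step 12: reduce F->( E ). Stack=[F] ptr=5 lookahead=$ remaining=[$]
Step 13: reduce T->F. Stack=[T] ptr=5 lookahead=$ remaining=[$]
Step 14: reduce E->T. Stack=[E] ptr=5 lookahead=$ remaining=[$]
Step 15: accept. Stack=[E] ptr=5 lookahead=$ remaining=[$]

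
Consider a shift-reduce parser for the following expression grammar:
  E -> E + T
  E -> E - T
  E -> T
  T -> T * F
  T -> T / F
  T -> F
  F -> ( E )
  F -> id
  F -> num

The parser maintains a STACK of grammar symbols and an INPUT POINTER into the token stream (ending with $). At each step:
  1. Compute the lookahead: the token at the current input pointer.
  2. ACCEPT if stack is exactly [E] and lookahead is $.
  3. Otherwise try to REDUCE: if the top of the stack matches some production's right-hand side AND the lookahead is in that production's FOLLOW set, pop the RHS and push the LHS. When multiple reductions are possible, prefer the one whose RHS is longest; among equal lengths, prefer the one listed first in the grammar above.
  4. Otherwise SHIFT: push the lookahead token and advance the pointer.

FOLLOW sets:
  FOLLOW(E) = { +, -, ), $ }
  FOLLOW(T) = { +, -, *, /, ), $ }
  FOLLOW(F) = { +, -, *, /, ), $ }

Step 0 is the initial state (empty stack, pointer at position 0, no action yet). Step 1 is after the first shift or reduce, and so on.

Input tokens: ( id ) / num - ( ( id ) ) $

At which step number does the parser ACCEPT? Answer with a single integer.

Step 1: shift (. Stack=[(] ptr=1 lookahead=id remaining=[id ) / num - ( ( id ) ) $]
Step 2: shift id. Stack=[( id] ptr=2 lookahead=) remaining=[) / num - ( ( id ) ) $]
Step 3: reduce F->id. Stack=[( F] ptr=2 lookahead=) remaining=[) / num - ( ( id ) ) $]
Step 4: reduce T->F. Stack=[( T] ptr=2 lookahead=) remaining=[) / num - ( ( id ) ) $]
Step 5: reduce E->T. Stack=[( E] ptr=2 lookahead=) remaining=[) / num - ( ( id ) ) $]
Step 6: shift ). Stack=[( E )] ptr=3 lookahead=/ remaining=[/ num - ( ( id ) ) $]
Step 7: reduce F->( E ). Stack=[F] ptr=3 lookahead=/ remaining=[/ num - ( ( id ) ) $]
Step 8: reduce T->F. Stack=[T] ptr=3 lookahead=/ remaining=[/ num - ( ( id ) ) $]
Step 9: shift /. Stack=[T /] ptr=4 lookahead=num remaining=[num - ( ( id ) ) $]
Step 10: shift num. Stack=[T / num] ptr=5 lookahead=- remaining=[- ( ( id ) ) $]
Step 11: reduce F->num. Stack=[T / F] ptr=5 lookahead=- remaining=[- ( ( id ) ) $]
Step 12: reduce T->T / F. Stack=[T] ptr=5 lookahead=- remaining=[- ( ( id ) ) $]
Step 13: reduce E->T. Stack=[E] ptr=5 lookahead=- remaining=[- ( ( id ) ) $]
Step 14: shift -. Stack=[E -] ptr=6 lookahead=( remaining=[( ( id ) ) $]
Step 15: shift (. Stack=[E - (] ptr=7 lookahead=( remaining=[( id ) ) $]
Step 16: shift (. Stack=[E - ( (] ptr=8 lookahead=id remaining=[id ) ) $]
Step 17: shift id. Stack=[E - ( ( id] ptr=9 lookahead=) remaining=[) ) $]
Step 18: reduce F->id. Stack=[E - ( ( F] ptr=9 lookahead=) remaining=[) ) $]
Step 19: reduce T->F. Stack=[E - ( ( T] ptr=9 lookahead=) remaining=[) ) $]
Step 20: reduce E->T. Stack=[E - ( ( E] ptr=9 lookahead=) remaining=[) ) $]
Step 21: shift ). Stack=[E - ( ( E )] ptr=10 lookahead=) remaining=[) $]
Step 22: reduce F->( E ). Stack=[E - ( F] ptr=10 lookahead=) remaining=[) $]
Step 23: reduce T->F. Stack=[E - ( T] ptr=10 lookahead=) remaining=[) $]
Step 24: reduce E->T. Stack=[E - ( E] ptr=10 lookahead=) remaining=[) $]
Step 25: shift ). Stack=[E - ( E )] ptr=11 lookahead=$ remaining=[$]
Step 26: reduce F->( E ). Stack=[E - F] ptr=11 lookahead=$ remaining=[$]
Step 27: reduce T->F. Stack=[E - T] ptr=11 lookahead=$ remaining=[$]
Step 28: reduce E->E - T. Stack=[E] ptr=11 lookahead=$ remaining=[$]
Step 29: accept. Stack=[E] ptr=11 lookahead=$ remaining=[$]

Answer: 29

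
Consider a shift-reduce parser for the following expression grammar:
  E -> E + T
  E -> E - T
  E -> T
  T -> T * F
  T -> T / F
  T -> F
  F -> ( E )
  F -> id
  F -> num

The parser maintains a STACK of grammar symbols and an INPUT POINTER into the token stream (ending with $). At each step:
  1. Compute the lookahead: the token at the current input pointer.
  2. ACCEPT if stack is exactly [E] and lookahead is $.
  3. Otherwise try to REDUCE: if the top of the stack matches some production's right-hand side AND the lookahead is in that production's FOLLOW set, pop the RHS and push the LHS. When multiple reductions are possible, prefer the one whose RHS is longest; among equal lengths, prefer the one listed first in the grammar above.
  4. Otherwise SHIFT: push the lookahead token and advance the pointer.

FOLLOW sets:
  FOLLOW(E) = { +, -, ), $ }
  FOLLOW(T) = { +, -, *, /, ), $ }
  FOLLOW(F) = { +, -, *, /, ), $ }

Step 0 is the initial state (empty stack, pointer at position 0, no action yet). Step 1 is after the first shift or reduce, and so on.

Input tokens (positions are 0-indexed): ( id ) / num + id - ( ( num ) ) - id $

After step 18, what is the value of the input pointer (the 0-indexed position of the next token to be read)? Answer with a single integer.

Step 1: shift (. Stack=[(] ptr=1 lookahead=id remaining=[id ) / num + id - ( ( num ) ) - id $]
Step 2: shift id. Stack=[( id] ptr=2 lookahead=) remaining=[) / num + id - ( ( num ) ) - id $]
Step 3: reduce F->id. Stack=[( F] ptr=2 lookahead=) remaining=[) / num + id - ( ( num ) ) - id $]
Step 4: reduce T->F. Stack=[( T] ptr=2 lookahead=) remaining=[) / num + id - ( ( num ) ) - id $]
Step 5: reduce E->T. Stack=[( E] ptr=2 lookahead=) remaining=[) / num + id - ( ( num ) ) - id $]
Step 6: shift ). Stack=[( E )] ptr=3 lookahead=/ remaining=[/ num + id - ( ( num ) ) - id $]
Step 7: reduce F->( E ). Stack=[F] ptr=3 lookahead=/ remaining=[/ num + id - ( ( num ) ) - id $]
Step 8: reduce T->F. Stack=[T] ptr=3 lookahead=/ remaining=[/ num + id - ( ( num ) ) - id $]
Step 9: shift /. Stack=[T /] ptr=4 lookahead=num remaining=[num + id - ( ( num ) ) - id $]
Step 10: shift num. Stack=[T / num] ptr=5 lookahead=+ remaining=[+ id - ( ( num ) ) - id $]
Step 11: reduce F->num. Stack=[T / F] ptr=5 lookahead=+ remaining=[+ id - ( ( num ) ) - id $]
Step 12: reduce T->T / F. Stack=[T] ptr=5 lookahead=+ remaining=[+ id - ( ( num ) ) - id $]
Step 13: reduce E->T. Stack=[E] ptr=5 lookahead=+ remaining=[+ id - ( ( num ) ) - id $]
Step 14: shift +. Stack=[E +] ptr=6 lookahead=id remaining=[id - ( ( num ) ) - id $]
Step 15: shift id. Stack=[E + id] ptr=7 lookahead=- remaining=[- ( ( num ) ) - id $]
Step 16: reduce F->id. Stack=[E + F] ptr=7 lookahead=- remaining=[- ( ( num ) ) - id $]
Step 17: reduce T->F. Stack=[E + T] ptr=7 lookahead=- remaining=[- ( ( num ) ) - id $]
Step 18: reduce E->E + T. Stack=[E] ptr=7 lookahead=- remaining=[- ( ( num ) ) - id $]

Answer: 7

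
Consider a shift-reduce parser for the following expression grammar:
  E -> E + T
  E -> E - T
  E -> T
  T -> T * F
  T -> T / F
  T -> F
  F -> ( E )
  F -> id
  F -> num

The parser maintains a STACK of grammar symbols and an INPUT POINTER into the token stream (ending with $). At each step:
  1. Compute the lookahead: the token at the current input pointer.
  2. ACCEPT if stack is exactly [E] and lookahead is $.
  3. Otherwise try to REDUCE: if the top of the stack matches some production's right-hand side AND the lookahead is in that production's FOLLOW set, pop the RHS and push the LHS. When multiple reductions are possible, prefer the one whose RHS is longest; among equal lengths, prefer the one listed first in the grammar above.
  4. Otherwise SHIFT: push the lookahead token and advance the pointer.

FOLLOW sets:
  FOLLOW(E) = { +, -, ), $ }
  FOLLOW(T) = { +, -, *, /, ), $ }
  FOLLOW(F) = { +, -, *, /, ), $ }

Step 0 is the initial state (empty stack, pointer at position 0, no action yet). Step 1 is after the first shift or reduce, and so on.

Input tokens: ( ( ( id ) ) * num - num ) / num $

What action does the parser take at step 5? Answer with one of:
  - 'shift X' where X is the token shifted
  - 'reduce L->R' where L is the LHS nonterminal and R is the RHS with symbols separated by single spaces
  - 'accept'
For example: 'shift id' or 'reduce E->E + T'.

Answer: reduce F->id

Derivation:
Step 1: shift (. Stack=[(] ptr=1 lookahead=( remaining=[( ( id ) ) * num - num ) / num $]
Step 2: shift (. Stack=[( (] ptr=2 lookahead=( remaining=[( id ) ) * num - num ) / num $]
Step 3: shift (. Stack=[( ( (] ptr=3 lookahead=id remaining=[id ) ) * num - num ) / num $]
Step 4: shift id. Stack=[( ( ( id] ptr=4 lookahead=) remaining=[) ) * num - num ) / num $]
Step 5: reduce F->id. Stack=[( ( ( F] ptr=4 lookahead=) remaining=[) ) * num - num ) / num $]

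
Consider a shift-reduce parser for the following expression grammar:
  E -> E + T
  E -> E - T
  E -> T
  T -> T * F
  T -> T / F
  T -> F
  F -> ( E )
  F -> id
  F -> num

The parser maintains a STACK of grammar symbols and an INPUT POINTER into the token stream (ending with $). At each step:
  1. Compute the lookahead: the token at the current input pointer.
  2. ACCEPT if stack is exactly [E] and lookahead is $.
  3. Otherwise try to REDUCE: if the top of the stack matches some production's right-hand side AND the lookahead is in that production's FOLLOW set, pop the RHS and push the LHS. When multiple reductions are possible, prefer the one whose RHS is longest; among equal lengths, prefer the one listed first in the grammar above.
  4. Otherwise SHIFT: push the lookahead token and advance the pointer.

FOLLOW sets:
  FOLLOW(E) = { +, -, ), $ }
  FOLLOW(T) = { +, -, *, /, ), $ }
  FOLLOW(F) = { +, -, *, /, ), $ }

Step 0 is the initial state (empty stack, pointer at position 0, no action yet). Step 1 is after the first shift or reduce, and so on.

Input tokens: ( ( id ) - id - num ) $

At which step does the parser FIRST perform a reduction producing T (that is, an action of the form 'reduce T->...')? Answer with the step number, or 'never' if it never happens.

Step 1: shift (. Stack=[(] ptr=1 lookahead=( remaining=[( id ) - id - num ) $]
Step 2: shift (. Stack=[( (] ptr=2 lookahead=id remaining=[id ) - id - num ) $]
Step 3: shift id. Stack=[( ( id] ptr=3 lookahead=) remaining=[) - id - num ) $]
Step 4: reduce F->id. Stack=[( ( F] ptr=3 lookahead=) remaining=[) - id - num ) $]
Step 5: reduce T->F. Stack=[( ( T] ptr=3 lookahead=) remaining=[) - id - num ) $]

Answer: 5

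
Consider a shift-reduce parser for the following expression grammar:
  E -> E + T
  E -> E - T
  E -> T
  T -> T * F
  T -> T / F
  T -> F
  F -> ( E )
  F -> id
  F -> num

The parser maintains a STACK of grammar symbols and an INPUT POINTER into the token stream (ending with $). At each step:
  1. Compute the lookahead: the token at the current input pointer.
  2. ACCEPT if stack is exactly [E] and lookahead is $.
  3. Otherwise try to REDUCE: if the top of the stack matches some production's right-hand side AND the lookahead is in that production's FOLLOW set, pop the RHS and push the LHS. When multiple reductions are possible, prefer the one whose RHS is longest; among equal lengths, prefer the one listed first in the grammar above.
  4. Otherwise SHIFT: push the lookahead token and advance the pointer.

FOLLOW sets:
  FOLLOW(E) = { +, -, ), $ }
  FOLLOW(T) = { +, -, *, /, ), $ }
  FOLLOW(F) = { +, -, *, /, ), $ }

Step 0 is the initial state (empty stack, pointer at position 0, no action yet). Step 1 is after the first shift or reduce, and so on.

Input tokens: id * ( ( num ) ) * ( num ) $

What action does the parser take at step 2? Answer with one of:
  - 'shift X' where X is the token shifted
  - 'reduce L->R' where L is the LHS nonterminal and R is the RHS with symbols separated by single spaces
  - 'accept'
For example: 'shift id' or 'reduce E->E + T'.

Step 1: shift id. Stack=[id] ptr=1 lookahead=* remaining=[* ( ( num ) ) * ( num ) $]
Step 2: reduce F->id. Stack=[F] ptr=1 lookahead=* remaining=[* ( ( num ) ) * ( num ) $]

Answer: reduce F->id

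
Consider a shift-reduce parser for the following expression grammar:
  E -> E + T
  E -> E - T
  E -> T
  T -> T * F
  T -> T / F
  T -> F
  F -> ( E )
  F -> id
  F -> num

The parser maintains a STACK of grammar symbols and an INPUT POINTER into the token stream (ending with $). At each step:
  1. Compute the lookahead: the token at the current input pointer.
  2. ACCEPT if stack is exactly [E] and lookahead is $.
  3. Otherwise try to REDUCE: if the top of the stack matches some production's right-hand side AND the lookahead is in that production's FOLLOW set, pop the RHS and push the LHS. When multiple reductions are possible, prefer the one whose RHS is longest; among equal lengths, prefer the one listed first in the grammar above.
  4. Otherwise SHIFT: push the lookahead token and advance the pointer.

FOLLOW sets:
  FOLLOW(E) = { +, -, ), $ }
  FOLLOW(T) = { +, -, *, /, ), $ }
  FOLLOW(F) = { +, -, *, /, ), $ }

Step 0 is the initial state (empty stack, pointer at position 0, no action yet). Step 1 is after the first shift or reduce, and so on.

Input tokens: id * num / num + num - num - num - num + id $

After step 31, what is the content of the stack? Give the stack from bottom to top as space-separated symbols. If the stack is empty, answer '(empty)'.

Answer: E - T

Derivation:
Step 1: shift id. Stack=[id] ptr=1 lookahead=* remaining=[* num / num + num - num - num - num + id $]
Step 2: reduce F->id. Stack=[F] ptr=1 lookahead=* remaining=[* num / num + num - num - num - num + id $]
Step 3: reduce T->F. Stack=[T] ptr=1 lookahead=* remaining=[* num / num + num - num - num - num + id $]
Step 4: shift *. Stack=[T *] ptr=2 lookahead=num remaining=[num / num + num - num - num - num + id $]
Step 5: shift num. Stack=[T * num] ptr=3 lookahead=/ remaining=[/ num + num - num - num - num + id $]
Step 6: reduce F->num. Stack=[T * F] ptr=3 lookahead=/ remaining=[/ num + num - num - num - num + id $]
Step 7: reduce T->T * F. Stack=[T] ptr=3 lookahead=/ remaining=[/ num + num - num - num - num + id $]
Step 8: shift /. Stack=[T /] ptr=4 lookahead=num remaining=[num + num - num - num - num + id $]
Step 9: shift num. Stack=[T / num] ptr=5 lookahead=+ remaining=[+ num - num - num - num + id $]
Step 10: reduce F->num. Stack=[T / F] ptr=5 lookahead=+ remaining=[+ num - num - num - num + id $]
Step 11: reduce T->T / F. Stack=[T] ptr=5 lookahead=+ remaining=[+ num - num - num - num + id $]
Step 12: reduce E->T. Stack=[E] ptr=5 lookahead=+ remaining=[+ num - num - num - num + id $]
Step 13: shift +. Stack=[E +] ptr=6 lookahead=num remaining=[num - num - num - num + id $]
Step 14: shift num. Stack=[E + num] ptr=7 lookahead=- remaining=[- num - num - num + id $]
Step 15: reduce F->num. Stack=[E + F] ptr=7 lookahead=- remaining=[- num - num - num + id $]
Step 16: reduce T->F. Stack=[E + T] ptr=7 lookahead=- remaining=[- num - num - num + id $]
Step 17: reduce E->E + T. Stack=[E] ptr=7 lookahead=- remaining=[- num - num - num + id $]
Step 18: shift -. Stack=[E -] ptr=8 lookahead=num remaining=[num - num - num + id $]
Step 19: shift num. Stack=[E - num] ptr=9 lookahead=- remaining=[- num - num + id $]
Step 20: reduce F->num. Stack=[E - F] ptr=9 lookahead=- remaining=[- num - num + id $]
Step 21: reduce T->F. Stack=[E - T] ptr=9 lookahead=- remaining=[- num - num + id $]
Step 22: reduce E->E - T. Stack=[E] ptr=9 lookahead=- remaining=[- num - num + id $]
Step 23: shift -. Stack=[E -] ptr=10 lookahead=num remaining=[num - num + id $]
Step 24: shift num. Stack=[E - num] ptr=11 lookahead=- remaining=[- num + id $]
Step 25: reduce F->num. Stack=[E - F] ptr=11 lookahead=- remaining=[- num + id $]
Step 26: reduce T->F. Stack=[E - T] ptr=11 lookahead=- remaining=[- num + id $]
Step 27: reduce E->E - T. Stack=[E] ptr=11 lookahead=- remaining=[- num + id $]
Step 28: shift -. Stack=[E -] ptr=12 lookahead=num remaining=[num + id $]
Step 29: shift num. Stack=[E - num] ptr=13 lookahead=+ remaining=[+ id $]
Step 30: reduce F->num. Stack=[E - F] ptr=13 lookahead=+ remaining=[+ id $]
Step 31: reduce T->F. Stack=[E - T] ptr=13 lookahead=+ remaining=[+ id $]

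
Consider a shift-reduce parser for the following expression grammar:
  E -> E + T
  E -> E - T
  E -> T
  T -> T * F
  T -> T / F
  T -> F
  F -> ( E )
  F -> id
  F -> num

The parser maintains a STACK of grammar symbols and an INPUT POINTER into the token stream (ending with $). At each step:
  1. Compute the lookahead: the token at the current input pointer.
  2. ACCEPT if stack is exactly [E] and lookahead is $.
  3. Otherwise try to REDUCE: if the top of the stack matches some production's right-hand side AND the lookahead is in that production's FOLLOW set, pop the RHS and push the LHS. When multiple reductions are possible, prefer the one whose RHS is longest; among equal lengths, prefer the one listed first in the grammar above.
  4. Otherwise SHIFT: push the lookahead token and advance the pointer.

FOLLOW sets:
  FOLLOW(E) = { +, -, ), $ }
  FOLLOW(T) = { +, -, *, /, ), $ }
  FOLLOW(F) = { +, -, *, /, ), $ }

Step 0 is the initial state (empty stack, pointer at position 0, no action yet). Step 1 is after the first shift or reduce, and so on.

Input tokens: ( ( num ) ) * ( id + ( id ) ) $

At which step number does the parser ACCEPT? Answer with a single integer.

Step 1: shift (. Stack=[(] ptr=1 lookahead=( remaining=[( num ) ) * ( id + ( id ) ) $]
Step 2: shift (. Stack=[( (] ptr=2 lookahead=num remaining=[num ) ) * ( id + ( id ) ) $]
Step 3: shift num. Stack=[( ( num] ptr=3 lookahead=) remaining=[) ) * ( id + ( id ) ) $]
Step 4: reduce F->num. Stack=[( ( F] ptr=3 lookahead=) remaining=[) ) * ( id + ( id ) ) $]
Step 5: reduce T->F. Stack=[( ( T] ptr=3 lookahead=) remaining=[) ) * ( id + ( id ) ) $]
Step 6: reduce E->T. Stack=[( ( E] ptr=3 lookahead=) remaining=[) ) * ( id + ( id ) ) $]
Step 7: shift ). Stack=[( ( E )] ptr=4 lookahead=) remaining=[) * ( id + ( id ) ) $]
Step 8: reduce F->( E ). Stack=[( F] ptr=4 lookahead=) remaining=[) * ( id + ( id ) ) $]
Step 9: reduce T->F. Stack=[( T] ptr=4 lookahead=) remaining=[) * ( id + ( id ) ) $]
Step 10: reduce E->T. Stack=[( E] ptr=4 lookahead=) remaining=[) * ( id + ( id ) ) $]
Step 11: shift ). Stack=[( E )] ptr=5 lookahead=* remaining=[* ( id + ( id ) ) $]
Step 12: reduce F->( E ). Stack=[F] ptr=5 lookahead=* remaining=[* ( id + ( id ) ) $]
Step 13: reduce T->F. Stack=[T] ptr=5 lookahead=* remaining=[* ( id + ( id ) ) $]
Step 14: shift *. Stack=[T *] ptr=6 lookahead=( remaining=[( id + ( id ) ) $]
Step 15: shift (. Stack=[T * (] ptr=7 lookahead=id remaining=[id + ( id ) ) $]
Step 16: shift id. Stack=[T * ( id] ptr=8 lookahead=+ remaining=[+ ( id ) ) $]
Step 17: reduce F->id. Stack=[T * ( F] ptr=8 lookahead=+ remaining=[+ ( id ) ) $]
Step 18: reduce T->F. Stack=[T * ( T] ptr=8 lookahead=+ remaining=[+ ( id ) ) $]
Step 19: reduce E->T. Stack=[T * ( E] ptr=8 lookahead=+ remaining=[+ ( id ) ) $]
Step 20: shift +. Stack=[T * ( E +] ptr=9 lookahead=( remaining=[( id ) ) $]
Step 21: shift (. Stack=[T * ( E + (] ptr=10 lookahead=id remaining=[id ) ) $]
Step 22: shift id. Stack=[T * ( E + ( id] ptr=11 lookahead=) remaining=[) ) $]
Step 23: reduce F->id. Stack=[T * ( E + ( F] ptr=11 lookahead=) remaining=[) ) $]
Step 24: reduce T->F. Stack=[T * ( E + ( T] ptr=11 lookahead=) remaining=[) ) $]
Step 25: reduce E->T. Stack=[T * ( E + ( E] ptr=11 lookahead=) remaining=[) ) $]
Step 26: shift ). Stack=[T * ( E + ( E )] ptr=12 lookahead=) remaining=[) $]
Step 27: reduce F->( E ). Stack=[T * ( E + F] ptr=12 lookahead=) remaining=[) $]
Step 28: reduce T->F. Stack=[T * ( E + T] ptr=12 lookahead=) remaining=[) $]
Step 29: reduce E->E + T. Stack=[T * ( E] ptr=12 lookahead=) remaining=[) $]
Step 30: shift ). Stack=[T * ( E )] ptr=13 lookahead=$ remaining=[$]
Step 31: reduce F->( E ). Stack=[T * F] ptr=13 lookahead=$ remaining=[$]
Step 32: reduce T->T * F. Stack=[T] ptr=13 lookahead=$ remaining=[$]
Step 33: reduce E->T. Stack=[E] ptr=13 lookahead=$ remaining=[$]
Step 34: accept. Stack=[E] ptr=13 lookahead=$ remaining=[$]

Answer: 34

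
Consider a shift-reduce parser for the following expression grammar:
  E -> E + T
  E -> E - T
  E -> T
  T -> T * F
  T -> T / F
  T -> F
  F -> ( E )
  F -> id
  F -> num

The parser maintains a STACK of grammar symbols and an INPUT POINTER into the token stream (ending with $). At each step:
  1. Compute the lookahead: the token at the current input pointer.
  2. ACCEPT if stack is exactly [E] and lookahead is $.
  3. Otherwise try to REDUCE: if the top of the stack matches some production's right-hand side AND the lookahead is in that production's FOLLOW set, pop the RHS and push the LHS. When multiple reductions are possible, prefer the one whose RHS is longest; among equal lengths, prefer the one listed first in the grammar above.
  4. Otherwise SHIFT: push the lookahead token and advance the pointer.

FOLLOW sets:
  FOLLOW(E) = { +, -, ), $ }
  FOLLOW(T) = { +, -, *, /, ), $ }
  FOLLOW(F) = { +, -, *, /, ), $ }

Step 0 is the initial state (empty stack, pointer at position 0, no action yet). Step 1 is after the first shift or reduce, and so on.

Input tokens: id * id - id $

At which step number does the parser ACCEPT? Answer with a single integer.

Answer: 14

Derivation:
Step 1: shift id. Stack=[id] ptr=1 lookahead=* remaining=[* id - id $]
Step 2: reduce F->id. Stack=[F] ptr=1 lookahead=* remaining=[* id - id $]
Step 3: reduce T->F. Stack=[T] ptr=1 lookahead=* remaining=[* id - id $]
Step 4: shift *. Stack=[T *] ptr=2 lookahead=id remaining=[id - id $]
Step 5: shift id. Stack=[T * id] ptr=3 lookahead=- remaining=[- id $]
Step 6: reduce F->id. Stack=[T * F] ptr=3 lookahead=- remaining=[- id $]
Step 7: reduce T->T * F. Stack=[T] ptr=3 lookahead=- remaining=[- id $]
Step 8: reduce E->T. Stack=[E] ptr=3 lookahead=- remaining=[- id $]
Step 9: shift -. Stack=[E -] ptr=4 lookahead=id remaining=[id $]
Step 10: shift id. Stack=[E - id] ptr=5 lookahead=$ remaining=[$]
Step 11: reduce F->id. Stack=[E - F] ptr=5 lookahead=$ remaining=[$]
Step 12: reduce T->F. Stack=[E - T] ptr=5 lookahead=$ remaining=[$]
Step 13: reduce E->E - T. Stack=[E] ptr=5 lookahead=$ remaining=[$]
Step 14: accept. Stack=[E] ptr=5 lookahead=$ remaining=[$]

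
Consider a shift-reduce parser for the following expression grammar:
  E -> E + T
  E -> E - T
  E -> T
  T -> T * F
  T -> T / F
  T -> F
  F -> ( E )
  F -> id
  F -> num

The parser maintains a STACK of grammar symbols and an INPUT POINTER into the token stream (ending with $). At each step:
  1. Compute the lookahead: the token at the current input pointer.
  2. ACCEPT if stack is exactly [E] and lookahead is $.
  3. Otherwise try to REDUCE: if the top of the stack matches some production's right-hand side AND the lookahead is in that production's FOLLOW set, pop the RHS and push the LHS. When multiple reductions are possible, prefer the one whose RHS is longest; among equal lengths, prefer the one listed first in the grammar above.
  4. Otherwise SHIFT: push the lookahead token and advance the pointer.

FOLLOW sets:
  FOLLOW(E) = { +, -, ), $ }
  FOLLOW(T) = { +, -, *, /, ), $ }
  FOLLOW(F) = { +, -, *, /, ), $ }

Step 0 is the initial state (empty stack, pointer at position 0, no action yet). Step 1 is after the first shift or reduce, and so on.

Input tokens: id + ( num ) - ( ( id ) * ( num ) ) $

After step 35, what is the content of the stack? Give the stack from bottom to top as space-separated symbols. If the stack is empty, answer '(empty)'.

Step 1: shift id. Stack=[id] ptr=1 lookahead=+ remaining=[+ ( num ) - ( ( id ) * ( num ) ) $]
Step 2: reduce F->id. Stack=[F] ptr=1 lookahead=+ remaining=[+ ( num ) - ( ( id ) * ( num ) ) $]
Step 3: reduce T->F. Stack=[T] ptr=1 lookahead=+ remaining=[+ ( num ) - ( ( id ) * ( num ) ) $]
Step 4: reduce E->T. Stack=[E] ptr=1 lookahead=+ remaining=[+ ( num ) - ( ( id ) * ( num ) ) $]
Step 5: shift +. Stack=[E +] ptr=2 lookahead=( remaining=[( num ) - ( ( id ) * ( num ) ) $]
Step 6: shift (. Stack=[E + (] ptr=3 lookahead=num remaining=[num ) - ( ( id ) * ( num ) ) $]
Step 7: shift num. Stack=[E + ( num] ptr=4 lookahead=) remaining=[) - ( ( id ) * ( num ) ) $]
Step 8: reduce F->num. Stack=[E + ( F] ptr=4 lookahead=) remaining=[) - ( ( id ) * ( num ) ) $]
Step 9: reduce T->F. Stack=[E + ( T] ptr=4 lookahead=) remaining=[) - ( ( id ) * ( num ) ) $]
Step 10: reduce E->T. Stack=[E + ( E] ptr=4 lookahead=) remaining=[) - ( ( id ) * ( num ) ) $]
Step 11: shift ). Stack=[E + ( E )] ptr=5 lookahead=- remaining=[- ( ( id ) * ( num ) ) $]
Step 12: reduce F->( E ). Stack=[E + F] ptr=5 lookahead=- remaining=[- ( ( id ) * ( num ) ) $]
Step 13: reduce T->F. Stack=[E + T] ptr=5 lookahead=- remaining=[- ( ( id ) * ( num ) ) $]
Step 14: reduce E->E + T. Stack=[E] ptr=5 lookahead=- remaining=[- ( ( id ) * ( num ) ) $]
Step 15: shift -. Stack=[E -] ptr=6 lookahead=( remaining=[( ( id ) * ( num ) ) $]
Step 16: shift (. Stack=[E - (] ptr=7 lookahead=( remaining=[( id ) * ( num ) ) $]
Step 17: shift (. Stack=[E - ( (] ptr=8 lookahead=id remaining=[id ) * ( num ) ) $]
Step 18: shift id. Stack=[E - ( ( id] ptr=9 lookahead=) remaining=[) * ( num ) ) $]
Step 19: reduce F->id. Stack=[E - ( ( F] ptr=9 lookahead=) remaining=[) * ( num ) ) $]
Step 20: reduce T->F. Stack=[E - ( ( T] ptr=9 lookahead=) remaining=[) * ( num ) ) $]
Step 21: reduce E->T. Stack=[E - ( ( E] ptr=9 lookahead=) remaining=[) * ( num ) ) $]
Step 22: shift ). Stack=[E - ( ( E )] ptr=10 lookahead=* remaining=[* ( num ) ) $]
Step 23: reduce F->( E ). Stack=[E - ( F] ptr=10 lookahead=* remaining=[* ( num ) ) $]
Step 24: reduce T->F. Stack=[E - ( T] ptr=10 lookahead=* remaining=[* ( num ) ) $]
Step 25: shift *. Stack=[E - ( T *] ptr=11 lookahead=( remaining=[( num ) ) $]
Step 26: shift (. Stack=[E - ( T * (] ptr=12 lookahead=num remaining=[num ) ) $]
Step 27: shift num. Stack=[E - ( T * ( num] ptr=13 lookahead=) remaining=[) ) $]
Step 28: reduce F->num. Stack=[E - ( T * ( F] ptr=13 lookahead=) remaining=[) ) $]
Step 29: reduce T->F. Stack=[E - ( T * ( T] ptr=13 lookahead=) remaining=[) ) $]
Step 30: reduce E->T. Stack=[E - ( T * ( E] ptr=13 lookahead=) remaining=[) ) $]
Step 31: shift ). Stack=[E - ( T * ( E )] ptr=14 lookahead=) remaining=[) $]
Step 32: reduce F->( E ). Stack=[E - ( T * F] ptr=14 lookahead=) remaining=[) $]
Step 33: reduce T->T * F. Stack=[E - ( T] ptr=14 lookahead=) remaining=[) $]
Step 34: reduce E->T. Stack=[E - ( E] ptr=14 lookahead=) remaining=[) $]
Step 35: shift ). Stack=[E - ( E )] ptr=15 lookahead=$ remaining=[$]

Answer: E - ( E )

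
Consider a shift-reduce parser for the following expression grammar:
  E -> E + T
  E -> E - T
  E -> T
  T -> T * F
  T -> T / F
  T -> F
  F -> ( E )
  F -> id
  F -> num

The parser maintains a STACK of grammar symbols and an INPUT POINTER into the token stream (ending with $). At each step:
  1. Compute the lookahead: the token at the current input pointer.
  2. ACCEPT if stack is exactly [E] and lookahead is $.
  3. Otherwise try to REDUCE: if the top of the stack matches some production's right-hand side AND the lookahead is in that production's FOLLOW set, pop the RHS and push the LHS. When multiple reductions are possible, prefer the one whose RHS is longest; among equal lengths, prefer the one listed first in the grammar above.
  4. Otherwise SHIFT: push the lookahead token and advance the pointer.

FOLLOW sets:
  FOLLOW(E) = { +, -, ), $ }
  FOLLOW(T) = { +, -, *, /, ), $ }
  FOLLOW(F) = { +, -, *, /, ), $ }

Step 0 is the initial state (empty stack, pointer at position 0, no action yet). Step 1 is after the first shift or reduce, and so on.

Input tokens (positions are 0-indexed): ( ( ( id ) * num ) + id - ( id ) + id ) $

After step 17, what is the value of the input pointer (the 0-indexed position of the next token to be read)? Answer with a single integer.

Step 1: shift (. Stack=[(] ptr=1 lookahead=( remaining=[( ( id ) * num ) + id - ( id ) + id ) $]
Step 2: shift (. Stack=[( (] ptr=2 lookahead=( remaining=[( id ) * num ) + id - ( id ) + id ) $]
Step 3: shift (. Stack=[( ( (] ptr=3 lookahead=id remaining=[id ) * num ) + id - ( id ) + id ) $]
Step 4: shift id. Stack=[( ( ( id] ptr=4 lookahead=) remaining=[) * num ) + id - ( id ) + id ) $]
Step 5: reduce F->id. Stack=[( ( ( F] ptr=4 lookahead=) remaining=[) * num ) + id - ( id ) + id ) $]
Step 6: reduce T->F. Stack=[( ( ( T] ptr=4 lookahead=) remaining=[) * num ) + id - ( id ) + id ) $]
Step 7: reduce E->T. Stack=[( ( ( E] ptr=4 lookahead=) remaining=[) * num ) + id - ( id ) + id ) $]
Step 8: shift ). Stack=[( ( ( E )] ptr=5 lookahead=* remaining=[* num ) + id - ( id ) + id ) $]
Step 9: reduce F->( E ). Stack=[( ( F] ptr=5 lookahead=* remaining=[* num ) + id - ( id ) + id ) $]
Step 10: reduce T->F. Stack=[( ( T] ptr=5 lookahead=* remaining=[* num ) + id - ( id ) + id ) $]
Step 11: shift *. Stack=[( ( T *] ptr=6 lookahead=num remaining=[num ) + id - ( id ) + id ) $]
Step 12: shift num. Stack=[( ( T * num] ptr=7 lookahead=) remaining=[) + id - ( id ) + id ) $]
Step 13: reduce F->num. Stack=[( ( T * F] ptr=7 lookahead=) remaining=[) + id - ( id ) + id ) $]
Step 14: reduce T->T * F. Stack=[( ( T] ptr=7 lookahead=) remaining=[) + id - ( id ) + id ) $]
Step 15: reduce E->T. Stack=[( ( E] ptr=7 lookahead=) remaining=[) + id - ( id ) + id ) $]
Step 16: shift ). Stack=[( ( E )] ptr=8 lookahead=+ remaining=[+ id - ( id ) + id ) $]
Step 17: reduce F->( E ). Stack=[( F] ptr=8 lookahead=+ remaining=[+ id - ( id ) + id ) $]

Answer: 8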